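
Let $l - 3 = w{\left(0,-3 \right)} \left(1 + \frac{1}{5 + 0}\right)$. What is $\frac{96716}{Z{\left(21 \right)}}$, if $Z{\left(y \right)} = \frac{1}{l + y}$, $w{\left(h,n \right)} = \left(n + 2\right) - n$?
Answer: $\frac{12766512}{5} \approx 2.5533 \cdot 10^{6}$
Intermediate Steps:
$w{\left(h,n \right)} = 2$ ($w{\left(h,n \right)} = \left(2 + n\right) - n = 2$)
$l = \frac{27}{5}$ ($l = 3 + 2 \left(1 + \frac{1}{5 + 0}\right) = 3 + 2 \left(1 + \frac{1}{5}\right) = 3 + 2 \cdot \frac{6}{5} = 3 + \frac{12}{5} = \frac{27}{5} \approx 5.4$)
$Z{\left(y \right)} = \frac{1}{\frac{27}{5} + y}$
$\frac{96716}{Z{\left(21 \right)}} = \frac{96716}{5 \frac{1}{27 + 5 \cdot 21}} = \frac{96716}{5 \frac{1}{27 + 105}} = \frac{96716}{5 \cdot \frac{1}{132}} = \frac{96716}{\frac{5}{132}} = 96716 \cdot \frac{132}{5} = \frac{12766512}{5}$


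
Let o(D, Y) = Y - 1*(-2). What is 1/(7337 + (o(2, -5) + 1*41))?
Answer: 1/7375 ≈ 0.00013559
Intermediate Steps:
o(D, Y) = 2 + Y (o(D, Y) = Y + 2 = 2 + Y)
1/(7337 + (o(2, -5) + 1*41)) = 1/(7337 + ((2 - 5) + 1*41)) = 1/(7337 + (-3 + 41)) = 1/(7337 + 38) = 1/7375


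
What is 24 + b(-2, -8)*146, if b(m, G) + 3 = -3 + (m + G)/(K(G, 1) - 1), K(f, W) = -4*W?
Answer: -560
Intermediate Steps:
b(m, G) = -6 - G/5 - m/5 (b(m, G) = -3 + (-3 + (m + G)/(-4*1 - 1)) = -3 + (-3 + (G + m)/(-4 - 1)) = -3 + (-3 + (G + m)/(-5)) = -3 + (-3 + (G + m)*(-1/5)) = -3 + (-3 + (-G/5 - m/5)) = -3 + (-3 - G/5 - m/5) = -6 - G/5 - m/5)
24 + b(-2, -8)*146 = 24 + (-6 - 1/5*(-8) - 1/5*(-2))*146 = 24 + (-6 + 8/5 + 2/5)*146 = 24 - 4*146 = 24 - 584 = -560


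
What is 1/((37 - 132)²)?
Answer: 1/9025 ≈ 0.00011080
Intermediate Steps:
1/((37 - 132)²) = 1/((-95)²) = 1/9025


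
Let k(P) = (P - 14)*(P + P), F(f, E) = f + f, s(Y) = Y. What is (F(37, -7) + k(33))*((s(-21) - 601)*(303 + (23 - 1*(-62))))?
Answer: -320494208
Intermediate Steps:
F(f, E) = 2*f
k(P) = 2*P*(-14 + P) (k(P) = (-14 + P)*(2*P) = 2*P*(-14 + P))
(F(37, -7) + k(33))*((s(-21) - 601)*(303 + (23 - 1*(-62)))) = (2*37 + 2*33*(-14 + 33))*((-21 - 601)*(303 + (23 - 1*(-62)))) = (74 + 2*33*19)*(-622*(303 + (23 + 62))) = (74 + 1254)*(-622*(303 + 85)) = 1328*(-622*388) = 1328*(-241336) = -320494208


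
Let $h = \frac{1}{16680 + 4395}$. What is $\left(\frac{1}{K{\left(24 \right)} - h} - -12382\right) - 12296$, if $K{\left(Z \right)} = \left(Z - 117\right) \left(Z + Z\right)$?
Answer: $\frac{8090755811}{94078801} \approx 86.0$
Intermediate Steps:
$K{\left(Z \right)} = 2 Z \left(-117 + Z\right)$ ($K{\left(Z \right)} = \left(-117 + Z\right) 2 Z = 2 Z \left(-117 + Z\right)$)
$h = \frac{1}{21075} \approx 4.745 \cdot 10^{-5}$
$\left(\frac{1}{K{\left(24 \right)} - h} - -12382\right) - 12296 = \left(\frac{1}{2 \cdot 24 \left(-117 + 24\right) - \frac{1}{21075}} - -12382\right) - 12296 = \left(\frac{1}{2 \cdot 24 \left(-93\right) - \frac{1}{21075}} + 12382\right) - 12296 = \left(\frac{1}{-4464 - \frac{1}{21075}} + 12382\right) - 12296 = \left(\frac{1}{- \frac{94078801}{21075}} + 12382\right) - 12296 = \left(- \frac{21075}{94078801} + 12382\right) - 12296 = \frac{1164883692907}{94078801} - 12296 = \frac{8090755811}{94078801}$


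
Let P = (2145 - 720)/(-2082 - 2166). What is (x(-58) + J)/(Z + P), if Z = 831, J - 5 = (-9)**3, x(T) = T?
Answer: -1107312/1176221 ≈ -0.94141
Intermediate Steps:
J = -724 (J = 5 + (-9)**3 = 5 - 729 = -724)
P = -475/1416 (P = 1425/(-4248) = 1425*(-1/4248) = -475/1416 ≈ -0.33545)
(x(-58) + J)/(Z + P) = (-58 - 724)/(831 - 475/1416) = -782/1176221/1416 = -782*1416/1176221 = -1107312/1176221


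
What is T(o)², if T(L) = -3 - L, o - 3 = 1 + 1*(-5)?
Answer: 4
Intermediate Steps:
o = -1 (o = 3 + (1 + 1*(-5)) = 3 + (1 - 5) = 3 - 4 = -1)
T(o)² = (-3 - 1*(-1))² = (-3 + 1)² = (-2)² = 4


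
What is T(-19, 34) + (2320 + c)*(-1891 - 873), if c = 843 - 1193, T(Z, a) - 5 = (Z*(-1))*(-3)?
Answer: -5445132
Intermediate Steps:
T(Z, a) = 5 + 3*Z (T(Z, a) = 5 + (Z*(-1))*(-3) = 5 - Z*(-3) = 5 + 3*Z)
c = -350
T(-19, 34) + (2320 + c)*(-1891 - 873) = (5 + 3*(-19)) + (2320 - 350)*(-1891 - 873) = (5 - 57) + 1970*(-2764) = -52 - 5445080 = -5445132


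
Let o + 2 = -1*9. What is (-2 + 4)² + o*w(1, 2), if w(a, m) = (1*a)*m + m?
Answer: -40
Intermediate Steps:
o = -11 (o = -2 - 1*9 = -2 - 9 = -11)
w(a, m) = m + a*m (w(a, m) = a*m + m = m + a*m)
(-2 + 4)² + o*w(1, 2) = (-2 + 4)² - 22*(1 + 1) = 2² - 22*2 = 4 - 11*4 = 4 - 44 = -40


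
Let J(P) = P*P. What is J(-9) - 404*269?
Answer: -108595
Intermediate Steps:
J(P) = P²
J(-9) - 404*269 = (-9)² - 404*269 = 81 - 108676 = -108595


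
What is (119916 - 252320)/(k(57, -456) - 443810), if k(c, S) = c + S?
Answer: 132404/444209 ≈ 0.29807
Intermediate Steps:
k(c, S) = S + c
(119916 - 252320)/(k(57, -456) - 443810) = (119916 - 252320)/((-456 + 57) - 443810) = -132404/(-399 - 443810) = -132404/(-444209) = -132404*(-1/444209) = 132404/444209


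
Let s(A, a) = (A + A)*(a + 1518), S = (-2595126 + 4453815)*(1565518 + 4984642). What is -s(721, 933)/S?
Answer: -84151/289874055720 ≈ -2.9030e-7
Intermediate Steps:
S = 12174710340240 (S = 1858689*6550160 = 12174710340240)
s(A, a) = 2*A*(1518 + a) (s(A, a) = (2*A)*(1518 + a) = 2*A*(1518 + a))
-s(721, 933)/S = -2*721*(1518 + 933)/12174710340240 = -2*721*2451/12174710340240 = -3534342/12174710340240 = -1*84151/289874055720 = -84151/289874055720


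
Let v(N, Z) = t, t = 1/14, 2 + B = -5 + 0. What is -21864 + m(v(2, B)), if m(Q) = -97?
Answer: -21961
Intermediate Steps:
B = -7 (B = -2 + (-5 + 0) = -2 - 5 = -7)
t = 1/14 ≈ 0.071429
v(N, Z) = 1/14
-21864 + m(v(2, B)) = -21864 - 97 = -21961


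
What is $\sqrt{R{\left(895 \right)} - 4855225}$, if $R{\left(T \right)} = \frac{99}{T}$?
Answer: $\frac{2 i \sqrt{972289129255}}{895} \approx 2203.5 i$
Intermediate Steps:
$\sqrt{R{\left(895 \right)} - 4855225} = \sqrt{\frac{99}{895} - 4855225} = \sqrt{- \frac{4345426276}{895}} = \frac{2 i \sqrt{972289129255}}{895}$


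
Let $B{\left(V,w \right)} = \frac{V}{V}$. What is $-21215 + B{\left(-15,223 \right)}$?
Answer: $-21214$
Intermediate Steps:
$B{\left(V,w \right)} = 1$
$-21215 + B{\left(-15,223 \right)} = -21215 + 1 = -21214$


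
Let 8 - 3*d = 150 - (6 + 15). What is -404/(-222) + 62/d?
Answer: 3796/13431 ≈ 0.28263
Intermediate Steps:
d = -121/3 (d = 8/3 - (150 - (6 + 15))/3 = 8/3 - (150 - 1*21)/3 = 8/3 - (150 - 21)/3 = 8/3 - ⅓*129 = 8/3 - 43 = -121/3 ≈ -40.333)
-404/(-222) + 62/d = -404/(-222) + 62/(-121/3) = -404*(-1/222) + 62*(-3/121) = 202/111 - 186/121 = 3796/13431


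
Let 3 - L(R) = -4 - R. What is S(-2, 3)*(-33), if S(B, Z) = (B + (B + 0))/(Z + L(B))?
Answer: 33/2 ≈ 16.500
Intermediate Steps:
L(R) = 7 + R (L(R) = 3 - (-4 - R) = 3 + (4 + R) = 7 + R)
S(B, Z) = 2*B/(7 + B + Z) (S(B, Z) = (B + (B + 0))/(Z + (7 + B)) = (B + B)/(7 + B + Z) = (2*B)/(7 + B + Z) = 2*B/(7 + B + Z))
S(-2, 3)*(-33) = (2*(-2)/(7 - 2 + 3))*(-33) = (2*(-2)/8)*(-33) = (2*(-2)*(⅛))*(-33) = -½*(-33) = 33/2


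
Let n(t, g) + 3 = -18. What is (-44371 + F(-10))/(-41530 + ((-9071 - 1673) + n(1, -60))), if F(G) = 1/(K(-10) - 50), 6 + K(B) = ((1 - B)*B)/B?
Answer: 1996696/2353275 ≈ 0.84848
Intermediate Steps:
K(B) = -5 - B (K(B) = -6 + ((1 - B)*B)/B = -6 + (B*(1 - B))/B = -6 + (1 - B) = -5 - B)
n(t, g) = -21 (n(t, g) = -3 - 18 = -21)
F(G) = -1/45 (F(G) = 1/((-5 - 1*(-10)) - 50) = 1/((-5 + 10) - 50) = 1/(5 - 50) = 1/(-45) = -1/45)
(-44371 + F(-10))/(-41530 + ((-9071 - 1673) + n(1, -60))) = (-44371 - 1/45)/(-41530 + ((-9071 - 1673) - 21)) = -1996696/(45*(-41530 + (-10744 - 21))) = -1996696/(45*(-41530 - 10765)) = -1996696/45/(-52295) = -1996696/45*(-1/52295) = 1996696/2353275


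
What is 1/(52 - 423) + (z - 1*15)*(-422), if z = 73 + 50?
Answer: -16908697/371 ≈ -45576.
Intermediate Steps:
z = 123
1/(52 - 423) + (z - 1*15)*(-422) = 1/(52 - 423) + (123 - 1*15)*(-422) = 1/(-371) + (123 - 15)*(-422) = -1/371 + 108*(-422) = -1/371 - 45576 = -16908697/371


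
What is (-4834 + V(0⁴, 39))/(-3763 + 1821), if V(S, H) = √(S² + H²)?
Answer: 4795/1942 ≈ 2.4691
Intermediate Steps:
V(S, H) = √(H² + S²)
(-4834 + V(0⁴, 39))/(-3763 + 1821) = (-4834 + √(39² + (0⁴)²))/(-3763 + 1821) = (-4834 + √(1521 + 0²))/(-1942) = (-4834 + √(1521 + 0))*(-1/1942) = (-4834 + √1521)*(-1/1942) = (-4834 + 39)*(-1/1942) = -4795*(-1/1942) = 4795/1942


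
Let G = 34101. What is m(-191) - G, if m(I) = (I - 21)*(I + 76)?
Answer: -9721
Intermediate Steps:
m(I) = (-21 + I)*(76 + I)
m(-191) - G = (-1596 + (-191)**2 + 55*(-191)) - 1*34101 = (-1596 + 36481 - 10505) - 34101 = 24380 - 34101 = -9721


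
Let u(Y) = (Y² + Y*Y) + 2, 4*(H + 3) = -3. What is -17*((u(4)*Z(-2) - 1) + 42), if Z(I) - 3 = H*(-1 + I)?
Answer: -17867/2 ≈ -8933.5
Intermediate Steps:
H = -15/4 (H = -3 + (¼)*(-3) = -3 - ¾ = -15/4 ≈ -3.7500)
Z(I) = 27/4 - 15*I/4 (Z(I) = 3 - 15*(-1 + I)/4 = 3 + (15/4 - 15*I/4) = 27/4 - 15*I/4)
u(Y) = 2 + 2*Y² (u(Y) = (Y² + Y²) + 2 = 2*Y² + 2 = 2 + 2*Y²)
-17*((u(4)*Z(-2) - 1) + 42) = -17*(((2 + 2*4²)*(27/4 - 15/4*(-2)) - 1) + 42) = -17*(((2 + 2*16)*(27/4 + 15/2) - 1) + 42) = -17*(((2 + 32)*(57/4) - 1) + 42) = -17*((34*(57/4) - 1) + 42) = -17*((969/2 - 1) + 42) = -17*(967/2 + 42) = -17*1051/2 = -17867/2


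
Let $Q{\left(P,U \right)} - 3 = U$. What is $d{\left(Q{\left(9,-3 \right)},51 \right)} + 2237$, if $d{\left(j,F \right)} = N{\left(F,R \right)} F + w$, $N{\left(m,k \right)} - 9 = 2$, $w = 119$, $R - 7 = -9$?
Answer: $2917$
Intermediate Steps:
$R = -2$ ($R = 7 - 9 = -2$)
$N{\left(m,k \right)} = 11$ ($N{\left(m,k \right)} = 9 + 2 = 11$)
$Q{\left(P,U \right)} = 3 + U$
$d{\left(j,F \right)} = 119 + 11 F$ ($d{\left(j,F \right)} = 11 F + 119 = 119 + 11 F$)
$d{\left(Q{\left(9,-3 \right)},51 \right)} + 2237 = \left(119 + 11 \cdot 51\right) + 2237 = \left(119 + 561\right) + 2237 = 680 + 2237 = 2917$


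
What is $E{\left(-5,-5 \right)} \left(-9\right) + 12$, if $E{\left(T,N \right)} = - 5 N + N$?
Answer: $-168$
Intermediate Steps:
$E{\left(T,N \right)} = - 4 N$
$E{\left(-5,-5 \right)} \left(-9\right) + 12 = \left(-4\right) \left(-5\right) \left(-9\right) + 12 = 20 \left(-9\right) + 12 = -180 + 12 = -168$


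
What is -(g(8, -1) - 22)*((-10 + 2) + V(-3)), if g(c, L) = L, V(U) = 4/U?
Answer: -644/3 ≈ -214.67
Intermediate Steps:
-(g(8, -1) - 22)*((-10 + 2) + V(-3)) = -(-1 - 22)*((-10 + 2) + 4/(-3)) = -(-23)*(-8 + 4*(-1/3)) = -(-23)*(-8 - 4/3) = -(-23)*(-28)/3 = -1*644/3 = -644/3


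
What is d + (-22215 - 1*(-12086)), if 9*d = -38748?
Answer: -43303/3 ≈ -14434.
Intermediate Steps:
d = -12916/3 (d = (⅑)*(-38748) = -12916/3 ≈ -4305.3)
d + (-22215 - 1*(-12086)) = -12916/3 + (-22215 - 1*(-12086)) = -12916/3 + (-22215 + 12086) = -12916/3 - 10129 = -43303/3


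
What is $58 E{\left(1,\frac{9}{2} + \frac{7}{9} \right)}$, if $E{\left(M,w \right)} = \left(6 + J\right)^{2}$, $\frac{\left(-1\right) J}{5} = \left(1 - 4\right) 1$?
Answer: $25578$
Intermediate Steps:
$J = 15$ ($J = - 5 \left(1 - 4\right) 1 = - 5 \left(\left(-3\right) 1\right) = \left(-5\right) \left(-3\right) = 15$)
$E{\left(M,w \right)} = 441$ ($E{\left(M,w \right)} = \left(6 + 15\right)^{2} = 21^{2} = 441$)
$58 E{\left(1,\frac{9}{2} + \frac{7}{9} \right)} = 58 \cdot 441 = 25578$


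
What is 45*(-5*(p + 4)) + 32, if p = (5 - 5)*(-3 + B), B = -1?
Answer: -868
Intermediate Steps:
p = 0 (p = (5 - 5)*(-3 - 1) = 0*(-4) = 0)
45*(-5*(p + 4)) + 32 = 45*(-5*(0 + 4)) + 32 = 45*(-5*4) + 32 = 45*(-20) + 32 = -900 + 32 = -868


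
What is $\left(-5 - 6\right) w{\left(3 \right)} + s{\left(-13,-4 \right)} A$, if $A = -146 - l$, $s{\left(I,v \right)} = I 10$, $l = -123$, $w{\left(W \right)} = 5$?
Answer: $2935$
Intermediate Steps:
$s{\left(I,v \right)} = 10 I$
$A = -23$ ($A = -146 - -123 = -146 + 123 = -23$)
$\left(-5 - 6\right) w{\left(3 \right)} + s{\left(-13,-4 \right)} A = \left(-5 - 6\right) 5 + 10 \left(-13\right) \left(-23\right) = \left(-11\right) 5 - -2990 = -55 + 2990 = 2935$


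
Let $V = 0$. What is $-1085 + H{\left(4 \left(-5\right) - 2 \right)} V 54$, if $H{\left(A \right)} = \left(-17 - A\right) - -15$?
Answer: $-1085$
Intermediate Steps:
$H{\left(A \right)} = -2 - A$ ($H{\left(A \right)} = \left(-17 - A\right) + 15 = -2 - A$)
$-1085 + H{\left(4 \left(-5\right) - 2 \right)} V 54 = -1085 + \left(-2 - \left(4 \left(-5\right) - 2\right)\right) 0 \cdot 54 = -1085 + \left(-2 - \left(-20 - 2\right)\right) 0 = -1085 + \left(-2 - -22\right) 0 = -1085 + \left(-2 + 22\right) 0 = -1085 + 20 \cdot 0 = -1085 + 0 = -1085$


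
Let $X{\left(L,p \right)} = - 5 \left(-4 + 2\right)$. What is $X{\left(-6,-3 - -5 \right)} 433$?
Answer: $4330$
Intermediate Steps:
$X{\left(L,p \right)} = 10$ ($X{\left(L,p \right)} = \left(-5\right) \left(-2\right) = 10$)
$X{\left(-6,-3 - -5 \right)} 433 = 10 \cdot 433 = 4330$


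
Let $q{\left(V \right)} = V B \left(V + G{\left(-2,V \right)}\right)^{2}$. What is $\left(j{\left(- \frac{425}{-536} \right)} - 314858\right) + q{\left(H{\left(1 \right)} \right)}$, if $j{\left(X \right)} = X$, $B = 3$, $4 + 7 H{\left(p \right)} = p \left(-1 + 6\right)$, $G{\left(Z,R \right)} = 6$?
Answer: $- \frac{57882894617}{183848} \approx -3.1484 \cdot 10^{5}$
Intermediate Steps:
$H{\left(p \right)} = - \frac{4}{7} + \frac{5 p}{7}$ ($H{\left(p \right)} = - \frac{4}{7} + \frac{p \left(-1 + 6\right)}{7} = - \frac{4}{7} + \frac{p 5}{7} = - \frac{4}{7} + \frac{5 p}{7}$)
$q{\left(V \right)} = 3 V \left(6 + V\right)^{2}$ ($q{\left(V \right)} = V 3 \left(V + 6\right)^{2} = 3 V \left(6 + V\right)^{2}$)
$\left(j{\left(- \frac{425}{-536} \right)} - 314858\right) + q{\left(H{\left(1 \right)} \right)} = \left(- \frac{425}{-536} - 314858\right) + 3 \left(- \frac{4}{7} + \frac{5}{7} \cdot 1\right) \left(6 + \left(- \frac{4}{7} + \frac{5}{7} \cdot 1\right)\right)^{2} = \left(\left(-425\right) \left(- \frac{1}{536}\right) - 314858\right) + 3 \left(- \frac{4}{7} + \frac{5}{7}\right) \left(6 + \left(- \frac{4}{7} + \frac{5}{7}\right)\right)^{2} = \left(\frac{425}{536} - 314858\right) + 3 \cdot \frac{1}{7} \left(6 + \frac{1}{7}\right)^{2} = - \frac{168763463}{536} + 3 \cdot \frac{1}{7} \left(\frac{43}{7}\right)^{2} = - \frac{168763463}{536} + 3 \cdot \frac{1}{7} \cdot \frac{1849}{49} = - \frac{168763463}{536} + \frac{5547}{343} = - \frac{57882894617}{183848}$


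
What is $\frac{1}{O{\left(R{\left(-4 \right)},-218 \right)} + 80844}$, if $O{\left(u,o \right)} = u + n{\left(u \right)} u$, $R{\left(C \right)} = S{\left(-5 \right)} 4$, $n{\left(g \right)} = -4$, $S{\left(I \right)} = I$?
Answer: $\frac{1}{80904} \approx 1.236 \cdot 10^{-5}$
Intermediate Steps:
$R{\left(C \right)} = -20$ ($R{\left(C \right)} = \left(-5\right) 4 = -20$)
$O{\left(u,o \right)} = - 3 u$ ($O{\left(u,o \right)} = u - 4 u = - 3 u$)
$\frac{1}{O{\left(R{\left(-4 \right)},-218 \right)} + 80844} = \frac{1}{\left(-3\right) \left(-20\right) + 80844} = \frac{1}{60 + 80844} = \frac{1}{80904}$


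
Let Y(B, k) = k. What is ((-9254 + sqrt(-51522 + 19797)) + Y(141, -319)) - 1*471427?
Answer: -481000 + 15*I*sqrt(141) ≈ -4.81e+5 + 178.12*I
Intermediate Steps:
((-9254 + sqrt(-51522 + 19797)) + Y(141, -319)) - 1*471427 = ((-9254 + sqrt(-51522 + 19797)) - 319) - 1*471427 = ((-9254 + sqrt(-31725)) - 319) - 471427 = ((-9254 + 15*I*sqrt(141)) - 319) - 471427 = (-9573 + 15*I*sqrt(141)) - 471427 = -481000 + 15*I*sqrt(141)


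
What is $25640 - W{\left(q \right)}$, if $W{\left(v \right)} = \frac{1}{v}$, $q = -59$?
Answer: $\frac{1512761}{59} \approx 25640.0$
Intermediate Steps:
$25640 - W{\left(q \right)} = 25640 - \frac{1}{-59} = 25640 - - \frac{1}{59} = 25640 + \frac{1}{59} = \frac{1512761}{59}$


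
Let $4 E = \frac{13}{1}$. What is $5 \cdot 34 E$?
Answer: $\frac{1105}{2} \approx 552.5$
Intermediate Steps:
$E = \frac{13}{4}$ ($E = \frac{13 \cdot 1^{-1}}{4} = \frac{13 \cdot 1}{4} = \frac{1}{4} \cdot 13 = \frac{13}{4} \approx 3.25$)
$5 \cdot 34 E = 5 \cdot 34 \cdot \frac{13}{4} = 170 \cdot \frac{13}{4} = \frac{1105}{2}$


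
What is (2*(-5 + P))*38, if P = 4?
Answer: -76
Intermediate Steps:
(2*(-5 + P))*38 = (2*(-5 + 4))*38 = (2*(-1))*38 = -2*38 = -76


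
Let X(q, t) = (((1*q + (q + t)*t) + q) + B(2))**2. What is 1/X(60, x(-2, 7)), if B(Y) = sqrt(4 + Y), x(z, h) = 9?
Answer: (741 + sqrt(6))**(-2) ≈ 1.8092e-6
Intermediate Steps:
X(q, t) = (sqrt(6) + 2*q + t*(q + t))**2 (X(q, t) = (((1*q + (q + t)*t) + q) + sqrt(4 + 2))**2 = (((q + t*(q + t)) + q) + sqrt(6))**2 = ((2*q + t*(q + t)) + sqrt(6))**2 = (sqrt(6) + 2*q + t*(q + t))**2)
1/X(60, x(-2, 7)) = 1/((sqrt(6) + 9**2 + 2*60 + 60*9)**2) = 1/((sqrt(6) + 81 + 120 + 540)**2) = 1/((741 + sqrt(6))**2) = (741 + sqrt(6))**(-2)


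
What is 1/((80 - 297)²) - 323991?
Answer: -15256412198/47089 ≈ -3.2399e+5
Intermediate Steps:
1/((80 - 297)²) - 323991 = 1/((-217)²) - 323991 = 1/47089 - 323991 = -15256412198/47089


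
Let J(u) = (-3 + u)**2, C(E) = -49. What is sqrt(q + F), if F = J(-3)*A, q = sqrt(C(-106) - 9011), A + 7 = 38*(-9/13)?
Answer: sqrt(-202644 + 338*I*sqrt(2265))/13 ≈ 1.3733 + 34.655*I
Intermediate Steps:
A = -433/13 (A = -7 + 38*(-9/13) = -7 - 342/13 = -433/13 ≈ -33.308)
q = 2*I*sqrt(2265) (q = sqrt(-49 - 9011) = sqrt(-9060) = 2*I*sqrt(2265) ≈ 95.184*I)
F = -15588/13 (F = (-3 - 3)**2*(-433/13) = (-6)**2*(-433/13) = 36*(-433/13) = -15588/13 ≈ -1199.1)
sqrt(q + F) = sqrt(2*I*sqrt(2265) - 15588/13) = sqrt(-15588/13 + 2*I*sqrt(2265))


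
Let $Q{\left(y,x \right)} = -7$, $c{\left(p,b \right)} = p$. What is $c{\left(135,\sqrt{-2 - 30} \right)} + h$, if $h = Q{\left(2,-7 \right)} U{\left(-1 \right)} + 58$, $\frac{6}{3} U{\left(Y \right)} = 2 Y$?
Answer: $200$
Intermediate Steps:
$U{\left(Y \right)} = Y$ ($U{\left(Y \right)} = \frac{2 Y}{2} = Y$)
$h = 65$ ($h = \left(-7\right) \left(-1\right) + 58 = 7 + 58 = 65$)
$c{\left(135,\sqrt{-2 - 30} \right)} + h = 135 + 65 = 200$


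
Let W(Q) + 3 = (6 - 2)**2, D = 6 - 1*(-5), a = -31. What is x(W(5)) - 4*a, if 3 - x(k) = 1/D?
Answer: 1396/11 ≈ 126.91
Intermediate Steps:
D = 11 (D = 6 + 5 = 11)
W(Q) = 13 (W(Q) = -3 + (6 - 2)**2 = -3 + 4**2 = -3 + 16 = 13)
x(k) = 32/11 (x(k) = 3 - 1/11 = 32/11)
x(W(5)) - 4*a = 32/11 - 4*(-31) = 32/11 + 124 = 1396/11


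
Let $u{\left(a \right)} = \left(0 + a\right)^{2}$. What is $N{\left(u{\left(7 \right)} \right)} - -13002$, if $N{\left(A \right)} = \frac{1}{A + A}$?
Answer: $\frac{1274197}{98} \approx 13002.0$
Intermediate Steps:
$u{\left(a \right)} = a^{2}$
$N{\left(A \right)} = \frac{1}{2 A}$
$N{\left(u{\left(7 \right)} \right)} - -13002 = \frac{1}{2 \cdot 7^{2}} - -13002 = \frac{1}{2 \cdot 49} + 13002 = \frac{1}{2} \cdot \frac{1}{49} + 13002 = \frac{1}{98} + 13002 = \frac{1274197}{98}$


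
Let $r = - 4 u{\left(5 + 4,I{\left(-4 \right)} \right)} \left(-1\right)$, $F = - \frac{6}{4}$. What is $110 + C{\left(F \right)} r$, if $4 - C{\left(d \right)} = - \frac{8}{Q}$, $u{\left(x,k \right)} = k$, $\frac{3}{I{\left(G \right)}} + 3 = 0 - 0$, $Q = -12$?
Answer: $\frac{290}{3} \approx 96.667$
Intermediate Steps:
$F = - \frac{3}{2}$ ($F = \left(-6\right) \frac{1}{4} = - \frac{3}{2} \approx -1.5$)
$I{\left(G \right)} = -1$ ($I{\left(G \right)} = \frac{3}{-3 + \left(0 - 0\right)} = \frac{3}{-3 + \left(0 + 0\right)} = \frac{3}{-3 + 0} = \frac{3}{-3} = 3 \left(- \frac{1}{3}\right) = -1$)
$C{\left(d \right)} = \frac{10}{3}$ ($C{\left(d \right)} = 4 - - \frac{8}{-12} = 4 - \left(-8\right) \left(- \frac{1}{12}\right) = 4 - \frac{2}{3} = \frac{10}{3}$)
$r = -4$ ($r = \left(-4\right) \left(-1\right) \left(-1\right) = 4 \left(-1\right) = -4$)
$110 + C{\left(F \right)} r = 110 + \frac{10}{3} \left(-4\right) = 110 - \frac{40}{3} = \frac{290}{3}$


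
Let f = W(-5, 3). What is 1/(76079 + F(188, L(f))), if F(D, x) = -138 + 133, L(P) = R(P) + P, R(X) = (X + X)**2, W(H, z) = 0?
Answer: 1/76074 ≈ 1.3145e-5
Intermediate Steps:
f = 0
R(X) = 4*X**2 (R(X) = (2*X)**2 = 4*X**2)
L(P) = P + 4*P**2 (L(P) = 4*P**2 + P = P + 4*P**2)
F(D, x) = -5
1/(76079 + F(188, L(f))) = 1/(76079 - 5) = 1/76074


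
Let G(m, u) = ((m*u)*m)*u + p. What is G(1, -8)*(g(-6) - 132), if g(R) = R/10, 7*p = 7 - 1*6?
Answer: -297687/35 ≈ -8505.3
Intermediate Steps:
p = ⅐ (p = (7 - 1*6)/7 = (7 - 6)/7 = (⅐)*1 = ⅐ ≈ 0.14286)
g(R) = R/10 (g(R) = R*(⅒) = R/10)
G(m, u) = ⅐ + m²*u² (G(m, u) = ((m*u)*m)*u + ⅐ = (u*m²)*u + ⅐ = m²*u² + ⅐ = ⅐ + m²*u²)
G(1, -8)*(g(-6) - 132) = (⅐ + 1²*(-8)²)*((⅒)*(-6) - 132) = (⅐ + 1*64)*(-⅗ - 132) = (⅐ + 64)*(-663/5) = (449/7)*(-663/5) = -297687/35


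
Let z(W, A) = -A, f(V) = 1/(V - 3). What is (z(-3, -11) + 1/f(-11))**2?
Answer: 9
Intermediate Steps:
f(V) = 1/(-3 + V)
(z(-3, -11) + 1/f(-11))**2 = (-1*(-11) + 1/(1/(-3 - 11)))**2 = (11 + 1/(1/(-14)))**2 = (11 + 1/(-1/14))**2 = (11 - 14)**2 = (-3)**2 = 9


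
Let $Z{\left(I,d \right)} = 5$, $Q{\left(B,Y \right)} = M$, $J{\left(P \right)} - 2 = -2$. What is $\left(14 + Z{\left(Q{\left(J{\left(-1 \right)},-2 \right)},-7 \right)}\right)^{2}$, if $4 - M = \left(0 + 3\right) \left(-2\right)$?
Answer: $361$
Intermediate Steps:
$J{\left(P \right)} = 0$ ($J{\left(P \right)} = 2 - 2 = 0$)
$M = 10$ ($M = 4 - \left(0 + 3\right) \left(-2\right) = 4 - 3 \left(-2\right) = 4 - -6 = 4 + 6 = 10$)
$Q{\left(B,Y \right)} = 10$
$\left(14 + Z{\left(Q{\left(J{\left(-1 \right)},-2 \right)},-7 \right)}\right)^{2} = \left(14 + 5\right)^{2} = 19^{2} = 361$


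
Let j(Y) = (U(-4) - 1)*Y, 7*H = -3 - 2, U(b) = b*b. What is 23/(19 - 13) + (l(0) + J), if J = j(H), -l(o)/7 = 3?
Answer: -1171/42 ≈ -27.881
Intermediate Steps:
U(b) = b²
l(o) = -21 (l(o) = -7*3 = -21)
H = -5/7 (H = (-3 - 2)/7 = (⅐)*(-5) = -5/7 ≈ -0.71429)
j(Y) = 15*Y (j(Y) = ((-4)² - 1)*Y = (16 - 1)*Y = 15*Y)
J = -75/7 (J = 15*(-5/7) = -75/7 ≈ -10.714)
23/(19 - 13) + (l(0) + J) = 23/(19 - 13) + (-21 - 75/7) = 23/6 - 222/7 = -1171/42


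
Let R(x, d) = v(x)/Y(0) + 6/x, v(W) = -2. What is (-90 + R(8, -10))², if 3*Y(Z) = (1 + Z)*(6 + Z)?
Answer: 130321/16 ≈ 8145.1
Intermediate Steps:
Y(Z) = (1 + Z)*(6 + Z)/3 (Y(Z) = ((1 + Z)*(6 + Z))/3 = (1 + Z)*(6 + Z)/3)
R(x, d) = -1 + 6/x (R(x, d) = -2/(2 + (⅓)*0² + (7/3)*0) + 6/x = -2/(2 + (⅓)*0 + 0) + 6/x = -2/(2 + 0 + 0) + 6/x = -2/2 + 6/x = -2*½ + 6/x = -1 + 6/x)
(-90 + R(8, -10))² = (-90 + (6 - 1*8)/8)² = (-90 + (6 - 8)/8)² = (-90 + (⅛)*(-2))² = (-90 - ¼)² = (-361/4)² = 130321/16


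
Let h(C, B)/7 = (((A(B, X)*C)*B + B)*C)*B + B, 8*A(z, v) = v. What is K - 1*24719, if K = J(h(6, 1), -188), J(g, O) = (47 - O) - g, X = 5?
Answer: -49381/2 ≈ -24691.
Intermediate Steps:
A(z, v) = v/8
h(C, B) = 7*B + 7*B*C*(B + 5*B*C/8) (h(C, B) = 7*((((((⅛)*5)*C)*B + B)*C)*B + B) = 7*((((5*C/8)*B + B)*C)*B + B) = 7*(((5*B*C/8 + B)*C)*B + B) = 7*(((B + 5*B*C/8)*C)*B + B) = 7*((C*(B + 5*B*C/8))*B + B) = 7*(B*C*(B + 5*B*C/8) + B) = 7*(B + B*C*(B + 5*B*C/8)) = 7*B + 7*B*C*(B + 5*B*C/8))
J(g, O) = 47 - O - g
K = 57/2 (K = 47 - 1*(-188) - 7*(8 + 5*1*6² + 8*1*6)/8 = 47 + 188 - 7*(8 + 5*1*36 + 48)/8 = 47 + 188 - 7*(8 + 180 + 48)/8 = 47 + 188 - 7*236/8 = 47 + 188 - 1*413/2 = 47 + 188 - 413/2 = 57/2 ≈ 28.500)
K - 1*24719 = 57/2 - 1*24719 = 57/2 - 24719 = -49381/2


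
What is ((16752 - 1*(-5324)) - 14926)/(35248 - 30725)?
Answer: 7150/4523 ≈ 1.5808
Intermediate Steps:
((16752 - 1*(-5324)) - 14926)/(35248 - 30725) = ((16752 + 5324) - 14926)/4523 = (22076 - 14926)*(1/4523) = 7150*(1/4523) = 7150/4523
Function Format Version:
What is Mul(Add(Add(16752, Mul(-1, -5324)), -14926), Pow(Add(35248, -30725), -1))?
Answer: Rational(7150, 4523) ≈ 1.5808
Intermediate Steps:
Mul(Add(Add(16752, Mul(-1, -5324)), -14926), Pow(Add(35248, -30725), -1)) = Mul(Add(Add(16752, 5324), -14926), Pow(4523, -1)) = Mul(Add(22076, -14926), Rational(1, 4523)) = Mul(7150, Rational(1, 4523)) = Rational(7150, 4523)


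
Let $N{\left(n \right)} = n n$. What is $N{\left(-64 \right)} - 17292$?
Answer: $-13196$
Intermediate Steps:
$N{\left(n \right)} = n^{2}$
$N{\left(-64 \right)} - 17292 = \left(-64\right)^{2} - 17292 = 4096 - 17292 = -13196$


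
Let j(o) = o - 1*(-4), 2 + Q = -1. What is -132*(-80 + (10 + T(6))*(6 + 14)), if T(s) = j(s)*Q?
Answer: 63360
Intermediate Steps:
Q = -3 (Q = -2 - 1 = -3)
j(o) = 4 + o (j(o) = o + 4 = 4 + o)
T(s) = -12 - 3*s (T(s) = (4 + s)*(-3) = -12 - 3*s)
-132*(-80 + (10 + T(6))*(6 + 14)) = -132*(-80 + (10 + (-12 - 3*6))*(6 + 14)) = -132*(-80 + (10 + (-12 - 18))*20) = -132*(-80 + (10 - 30)*20) = -132*(-80 - 20*20) = -132*(-80 - 400) = -132*(-480) = 63360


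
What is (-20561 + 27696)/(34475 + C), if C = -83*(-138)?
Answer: 7135/45929 ≈ 0.15535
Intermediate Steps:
C = 11454
(-20561 + 27696)/(34475 + C) = (-20561 + 27696)/(34475 + 11454) = 7135/45929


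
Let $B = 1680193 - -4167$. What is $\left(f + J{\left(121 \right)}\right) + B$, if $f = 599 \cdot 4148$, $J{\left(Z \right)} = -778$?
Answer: $4168234$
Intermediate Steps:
$B = 1684360$ ($B = 1680193 + 4167 = 1684360$)
$f = 2484652$
$\left(f + J{\left(121 \right)}\right) + B = \left(2484652 - 778\right) + 1684360 = 2483874 + 1684360 = 4168234$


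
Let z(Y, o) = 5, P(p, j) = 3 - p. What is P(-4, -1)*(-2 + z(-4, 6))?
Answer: 21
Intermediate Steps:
P(-4, -1)*(-2 + z(-4, 6)) = (3 - 1*(-4))*(-2 + 5) = (3 + 4)*3 = 7*3 = 21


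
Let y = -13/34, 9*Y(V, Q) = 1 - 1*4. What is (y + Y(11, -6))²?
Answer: 5329/10404 ≈ 0.51221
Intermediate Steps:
Y(V, Q) = -⅓ (Y(V, Q) = (1 - 1*4)/9 = (1 - 4)/9 = (⅑)*(-3) = -⅓)
y = -13/34 (y = -13*1/34 = -13/34 ≈ -0.38235)
(y + Y(11, -6))² = (-13/34 - ⅓)² = (-73/102)² = 5329/10404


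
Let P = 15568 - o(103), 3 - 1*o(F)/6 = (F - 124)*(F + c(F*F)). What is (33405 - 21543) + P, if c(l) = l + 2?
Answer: -1322552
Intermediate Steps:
c(l) = 2 + l
o(F) = 18 - 6*(-124 + F)*(2 + F + F**2) (o(F) = 18 - 6*(F - 124)*(F + (2 + F*F)) = 18 - 6*(-124 + F)*(F + (2 + F**2)) = 18 - 6*(-124 + F)*(2 + F + F**2))
P = -1334414 (P = 15568 - (1506 - 6*103**3 + 732*103 + 738*103**2) = 15568 - (1506 - 6*1092727 + 75396 + 738*10609) = 15568 - (1506 - 6556362 + 75396 + 7829442) = 15568 - 1*1349982 = 15568 - 1349982 = -1334414)
(33405 - 21543) + P = (33405 - 21543) - 1334414 = 11862 - 1334414 = -1322552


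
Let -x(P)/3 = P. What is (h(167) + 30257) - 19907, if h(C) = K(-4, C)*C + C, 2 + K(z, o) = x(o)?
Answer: -73484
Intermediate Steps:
x(P) = -3*P
K(z, o) = -2 - 3*o
h(C) = C + C*(-2 - 3*C) (h(C) = (-2 - 3*C)*C + C = C*(-2 - 3*C) + C = C + C*(-2 - 3*C))
(h(167) + 30257) - 19907 = (-1*167*(1 + 3*167) + 30257) - 19907 = (-1*167*(1 + 501) + 30257) - 19907 = (-1*167*502 + 30257) - 19907 = (-83834 + 30257) - 19907 = -53577 - 19907 = -73484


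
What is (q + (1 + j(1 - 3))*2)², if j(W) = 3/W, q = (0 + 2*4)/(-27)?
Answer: 1225/729 ≈ 1.6804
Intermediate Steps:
q = -8/27 (q = (0 + 8)*(-1/27) = 8*(-1/27) = -8/27 ≈ -0.29630)
(q + (1 + j(1 - 3))*2)² = (-8/27 + (1 + 3/(1 - 3))*2)² = (-8/27 + (1 + 3/(-2))*2)² = (-8/27 + (1 + 3*(-½))*2)² = (-8/27 + (1 - 3/2)*2)² = (-8/27 - ½*2)² = (-8/27 - 1)² = (-35/27)² = 1225/729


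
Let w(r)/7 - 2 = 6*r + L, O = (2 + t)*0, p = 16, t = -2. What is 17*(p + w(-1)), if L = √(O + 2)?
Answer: -204 + 119*√2 ≈ -35.709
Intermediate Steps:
O = 0 (O = (2 - 2)*0 = 0*0 = 0)
L = √2 (L = √(0 + 2) = √2 ≈ 1.4142)
w(r) = 14 + 7*√2 + 42*r (w(r) = 14 + 7*(6*r + √2) = 14 + 7*(√2 + 6*r) = 14 + (7*√2 + 42*r) = 14 + 7*√2 + 42*r)
17*(p + w(-1)) = 17*(16 + (14 + 7*√2 + 42*(-1))) = 17*(16 + (14 + 7*√2 - 42)) = 17*(16 + (-28 + 7*√2)) = 17*(-12 + 7*√2) = -204 + 119*√2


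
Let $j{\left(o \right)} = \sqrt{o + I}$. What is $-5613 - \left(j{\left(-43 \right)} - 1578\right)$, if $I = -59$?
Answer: $-4035 - i \sqrt{102} \approx -4035.0 - 10.1 i$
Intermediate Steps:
$j{\left(o \right)} = \sqrt{-59 + o}$ ($j{\left(o \right)} = \sqrt{o - 59} = \sqrt{-59 + o}$)
$-5613 - \left(j{\left(-43 \right)} - 1578\right) = -5613 - \left(\sqrt{-59 - 43} - 1578\right) = -5613 - \left(\sqrt{-102} - 1578\right) = -5613 - \left(i \sqrt{102} - 1578\right) = -5613 - \left(-1578 + i \sqrt{102}\right) = -5613 + \left(1578 - i \sqrt{102}\right) = -4035 - i \sqrt{102}$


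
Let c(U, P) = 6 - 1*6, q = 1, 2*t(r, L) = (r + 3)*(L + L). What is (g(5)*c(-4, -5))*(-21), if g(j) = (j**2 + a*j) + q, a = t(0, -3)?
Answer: 0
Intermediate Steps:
t(r, L) = L*(3 + r) (t(r, L) = ((r + 3)*(L + L))/2 = ((3 + r)*(2*L))/2 = (2*L*(3 + r))/2 = L*(3 + r))
c(U, P) = 0 (c(U, P) = 6 - 6 = 0)
a = -9 (a = -3*(3 + 0) = -3*3 = -9)
g(j) = 1 + j**2 - 9*j (g(j) = (j**2 - 9*j) + 1 = 1 + j**2 - 9*j)
(g(5)*c(-4, -5))*(-21) = ((1 + 5**2 - 9*5)*0)*(-21) = ((1 + 25 - 45)*0)*(-21) = -19*0*(-21) = 0*(-21) = 0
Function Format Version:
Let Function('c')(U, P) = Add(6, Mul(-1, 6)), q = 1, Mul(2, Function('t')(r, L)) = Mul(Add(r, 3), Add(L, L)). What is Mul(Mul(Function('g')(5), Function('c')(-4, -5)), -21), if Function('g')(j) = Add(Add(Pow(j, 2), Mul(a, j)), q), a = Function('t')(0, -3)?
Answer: 0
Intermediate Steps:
Function('t')(r, L) = Mul(L, Add(3, r)) (Function('t')(r, L) = Mul(Rational(1, 2), Mul(Add(r, 3), Add(L, L))) = Mul(Rational(1, 2), Mul(Add(3, r), Mul(2, L))) = Mul(Rational(1, 2), Mul(2, L, Add(3, r))) = Mul(L, Add(3, r)))
Function('c')(U, P) = 0 (Function('c')(U, P) = Add(6, -6) = 0)
a = -9 (a = Mul(-3, Add(3, 0)) = Mul(-3, 3) = -9)
Function('g')(j) = Add(1, Pow(j, 2), Mul(-9, j)) (Function('g')(j) = Add(Add(Pow(j, 2), Mul(-9, j)), 1) = Add(1, Pow(j, 2), Mul(-9, j)))
Mul(Mul(Function('g')(5), Function('c')(-4, -5)), -21) = Mul(Mul(Add(1, Pow(5, 2), Mul(-9, 5)), 0), -21) = Mul(Mul(Add(1, 25, -45), 0), -21) = Mul(Mul(-19, 0), -21) = Mul(0, -21) = 0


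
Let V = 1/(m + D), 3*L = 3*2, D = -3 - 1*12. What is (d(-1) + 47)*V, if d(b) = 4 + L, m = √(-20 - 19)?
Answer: -265/88 - 53*I*√39/264 ≈ -3.0114 - 1.2537*I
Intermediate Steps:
D = -15 (D = -3 - 12 = -15)
L = 2 (L = (3*2)/3 = (⅓)*6 = 2)
m = I*√39 (m = √(-39) = I*√39 ≈ 6.245*I)
d(b) = 6 (d(b) = 4 + 2 = 6)
V = 1/(-15 + I*√39) (V = 1/(I*√39 - 15) = 1/(-15 + I*√39) ≈ -0.056818 - 0.023655*I)
(d(-1) + 47)*V = (6 + 47)*(-5/88 - I*√39/264) = 53*(-5/88 - I*√39/264) = -265/88 - 53*I*√39/264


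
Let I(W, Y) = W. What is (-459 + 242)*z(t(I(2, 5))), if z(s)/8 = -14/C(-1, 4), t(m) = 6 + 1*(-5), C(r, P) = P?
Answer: 6076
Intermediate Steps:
t(m) = 1 (t(m) = 6 - 5 = 1)
z(s) = -28 (z(s) = 8*(-14/4) = 8*(-14*1/4) = 8*(-7/2) = -28)
(-459 + 242)*z(t(I(2, 5))) = (-459 + 242)*(-28) = -217*(-28) = 6076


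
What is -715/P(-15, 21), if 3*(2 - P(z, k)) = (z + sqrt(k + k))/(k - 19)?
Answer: -38610/229 - 1430*sqrt(42)/229 ≈ -209.07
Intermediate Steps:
P(z, k) = 2 - (z + sqrt(2)*sqrt(k))/(3*(-19 + k)) (P(z, k) = 2 - (z + sqrt(k + k))/(3*(k - 19)) = 2 - (z + sqrt(2*k))/(3*(-19 + k)) = 2 - (z + sqrt(2)*sqrt(k))/(3*(-19 + k)))
-715/P(-15, 21) = -715*3*(-19 + 21)/(-114 - 1*(-15) + 6*21 - sqrt(2)*sqrt(21)) = -715*6/(-114 + 15 + 126 - sqrt(42)) = -715*6/(27 - sqrt(42)) = -715/(9/2 - sqrt(42)/6)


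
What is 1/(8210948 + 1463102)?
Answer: 1/9674050 ≈ 1.0337e-7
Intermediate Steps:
1/(8210948 + 1463102) = 1/9674050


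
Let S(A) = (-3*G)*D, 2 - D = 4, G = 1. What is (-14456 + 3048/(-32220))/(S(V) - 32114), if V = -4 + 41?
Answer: 19407307/43104990 ≈ 0.45023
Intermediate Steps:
D = -2 (D = 2 - 1*4 = 2 - 4 = -2)
V = 37
S(A) = 6 (S(A) = -3*1*(-2) = -3*(-2) = 6)
(-14456 + 3048/(-32220))/(S(V) - 32114) = (-14456 + 3048/(-32220))/(6 - 32114) = (-14456 + 3048*(-1/32220))/(-32108) = (-14456 - 254/2685)*(-1/32108) = -38814614/2685*(-1/32108) = 19407307/43104990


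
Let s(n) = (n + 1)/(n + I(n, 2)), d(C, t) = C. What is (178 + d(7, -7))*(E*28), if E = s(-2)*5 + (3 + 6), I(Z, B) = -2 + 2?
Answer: 59570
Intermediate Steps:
I(Z, B) = 0
s(n) = (1 + n)/n (s(n) = (n + 1)/(n + 0) = (1 + n)/n)
E = 23/2 (E = ((1 - 2)/(-2))*5 + (3 + 6) = -½*(-1)*5 + 9 = (½)*5 + 9 = 5/2 + 9 = 23/2 ≈ 11.500)
(178 + d(7, -7))*(E*28) = (178 + 7)*((23/2)*28) = 185*322 = 59570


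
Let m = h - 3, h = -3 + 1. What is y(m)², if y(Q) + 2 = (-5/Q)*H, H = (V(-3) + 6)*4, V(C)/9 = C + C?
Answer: 37636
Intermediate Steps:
h = -2
V(C) = 18*C (V(C) = 9*(C + C) = 9*(2*C) = 18*C)
H = -192 (H = (18*(-3) + 6)*4 = (-54 + 6)*4 = -48*4 = -192)
m = -5 (m = -2 - 3 = -5)
y(Q) = -2 + 960/Q (y(Q) = -2 - 5/Q*(-192) = -2 + 960/Q)
y(m)² = (-2 + 960/(-5))² = (-2 + 960*(-⅕))² = (-2 - 192)² = (-194)² = 37636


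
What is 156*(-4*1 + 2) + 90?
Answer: -222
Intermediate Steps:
156*(-4*1 + 2) + 90 = 156*(-4 + 2) + 90 = 156*(-2) + 90 = -312 + 90 = -222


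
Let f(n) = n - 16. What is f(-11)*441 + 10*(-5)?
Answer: -11957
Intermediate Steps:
f(n) = -16 + n
f(-11)*441 + 10*(-5) = (-16 - 11)*441 + 10*(-5) = -27*441 - 50 = -11907 - 50 = -11957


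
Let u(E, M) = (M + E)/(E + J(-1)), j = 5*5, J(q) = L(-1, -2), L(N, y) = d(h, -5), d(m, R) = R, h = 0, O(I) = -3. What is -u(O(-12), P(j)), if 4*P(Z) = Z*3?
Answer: 63/32 ≈ 1.9688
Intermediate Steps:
L(N, y) = -5
J(q) = -5
j = 25
P(Z) = 3*Z/4 (P(Z) = (Z*3)/4 = (3*Z)/4 = 3*Z/4)
u(E, M) = (E + M)/(-5 + E) (u(E, M) = (M + E)/(E - 5) = (E + M)/(-5 + E))
-u(O(-12), P(j)) = -(-3 + (3/4)*25)/(-5 - 3) = -(-3 + 75/4)/(-8) = -(-1)*63/(8*4) = -1*(-63/32) = 63/32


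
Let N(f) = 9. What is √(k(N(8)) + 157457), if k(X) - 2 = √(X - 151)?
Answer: √(157459 + I*√142) ≈ 396.81 + 0.015*I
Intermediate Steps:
k(X) = 2 + √(-151 + X) (k(X) = 2 + √(X - 151) = 2 + √(-151 + X))
√(k(N(8)) + 157457) = √((2 + √(-151 + 9)) + 157457) = √((2 + √(-142)) + 157457) = √((2 + I*√142) + 157457) = √(157459 + I*√142)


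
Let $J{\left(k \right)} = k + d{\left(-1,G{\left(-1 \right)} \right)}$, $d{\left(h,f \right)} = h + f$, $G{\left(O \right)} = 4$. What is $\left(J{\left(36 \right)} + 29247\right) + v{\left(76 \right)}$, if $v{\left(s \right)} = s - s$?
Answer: $29286$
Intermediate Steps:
$v{\left(s \right)} = 0$
$d{\left(h,f \right)} = f + h$
$J{\left(k \right)} = 3 + k$ ($J{\left(k \right)} = k + \left(4 - 1\right) = k + 3 = 3 + k$)
$\left(J{\left(36 \right)} + 29247\right) + v{\left(76 \right)} = \left(\left(3 + 36\right) + 29247\right) + 0 = \left(39 + 29247\right) + 0 = 29286 + 0 = 29286$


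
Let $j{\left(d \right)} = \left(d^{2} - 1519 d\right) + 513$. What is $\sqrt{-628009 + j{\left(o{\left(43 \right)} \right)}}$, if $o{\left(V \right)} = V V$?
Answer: $i \sqrt{17326} \approx 131.63 i$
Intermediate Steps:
$o{\left(V \right)} = V^{2}$
$j{\left(d \right)} = 513 + d^{2} - 1519 d$
$\sqrt{-628009 + j{\left(o{\left(43 \right)} \right)}} = \sqrt{-628009 + \left(513 + \left(43^{2}\right)^{2} - 1519 \cdot 43^{2}\right)} = \sqrt{-628009 + \left(513 + 1849^{2} - 2808631\right)} = \sqrt{-628009 + \left(513 + 3418801 - 2808631\right)} = \sqrt{-628009 + 610683} = \sqrt{-17326} = i \sqrt{17326}$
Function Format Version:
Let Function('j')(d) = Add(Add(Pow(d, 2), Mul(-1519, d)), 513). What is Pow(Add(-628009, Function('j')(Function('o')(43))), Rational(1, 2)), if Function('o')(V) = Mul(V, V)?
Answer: Mul(I, Pow(17326, Rational(1, 2))) ≈ Mul(131.63, I)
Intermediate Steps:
Function('o')(V) = Pow(V, 2)
Function('j')(d) = Add(513, Pow(d, 2), Mul(-1519, d))
Pow(Add(-628009, Function('j')(Function('o')(43))), Rational(1, 2)) = Pow(Add(-628009, Add(513, Pow(Pow(43, 2), 2), Mul(-1519, Pow(43, 2)))), Rational(1, 2)) = Pow(Add(-628009, Add(513, Pow(1849, 2), Mul(-1519, 1849))), Rational(1, 2)) = Pow(Add(-628009, Add(513, 3418801, -2808631)), Rational(1, 2)) = Pow(Add(-628009, 610683), Rational(1, 2)) = Pow(-17326, Rational(1, 2)) = Mul(I, Pow(17326, Rational(1, 2)))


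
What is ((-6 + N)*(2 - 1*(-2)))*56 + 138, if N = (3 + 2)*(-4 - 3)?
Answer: -9046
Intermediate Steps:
N = -35 (N = 5*(-7) = -35)
((-6 + N)*(2 - 1*(-2)))*56 + 138 = ((-6 - 35)*(2 - 1*(-2)))*56 + 138 = -41*(2 + 2)*56 + 138 = -41*4*56 + 138 = -164*56 + 138 = -9184 + 138 = -9046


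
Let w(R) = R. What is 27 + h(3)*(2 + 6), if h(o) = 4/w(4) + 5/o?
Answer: 145/3 ≈ 48.333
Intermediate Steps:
h(o) = 1 + 5/o (h(o) = 4/4 + 5/o = 4*(¼) + 5/o = 1 + 5/o)
27 + h(3)*(2 + 6) = 27 + ((5 + 3)/3)*(2 + 6) = 27 + ((⅓)*8)*8 = 27 + (8/3)*8 = 27 + 64/3 = 145/3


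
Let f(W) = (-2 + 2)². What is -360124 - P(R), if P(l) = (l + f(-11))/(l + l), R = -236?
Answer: -720249/2 ≈ -3.6012e+5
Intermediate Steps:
f(W) = 0 (f(W) = 0² = 0)
P(l) = ½ (P(l) = (l + 0)/(l + l) = l/((2*l)) = l*(1/(2*l)) = ½)
-360124 - P(R) = -360124 - 1*½ = -360124 - ½ = -720249/2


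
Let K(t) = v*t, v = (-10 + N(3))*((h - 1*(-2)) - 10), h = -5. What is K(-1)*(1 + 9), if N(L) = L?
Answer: -910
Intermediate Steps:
v = 91 (v = (-10 + 3)*((-5 - 1*(-2)) - 10) = -7*((-5 + 2) - 10) = -7*(-3 - 10) = -7*(-13) = 91)
K(t) = 91*t
K(-1)*(1 + 9) = (91*(-1))*(1 + 9) = -91*10 = -910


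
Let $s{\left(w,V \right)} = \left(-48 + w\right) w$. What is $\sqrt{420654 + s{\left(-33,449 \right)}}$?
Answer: $\sqrt{423327} \approx 650.64$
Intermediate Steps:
$s{\left(w,V \right)} = w \left(-48 + w\right)$
$\sqrt{420654 + s{\left(-33,449 \right)}} = \sqrt{420654 - 33 \left(-48 - 33\right)} = \sqrt{420654 - -2673} = \sqrt{420654 + 2673} = \sqrt{423327}$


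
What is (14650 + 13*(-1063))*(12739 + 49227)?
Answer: 51493746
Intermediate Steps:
(14650 + 13*(-1063))*(12739 + 49227) = (14650 - 13819)*61966 = 831*61966 = 51493746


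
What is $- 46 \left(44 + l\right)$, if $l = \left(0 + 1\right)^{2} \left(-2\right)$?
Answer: $-1932$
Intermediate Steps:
$l = -2$ ($l = 1^{2} \left(-2\right) = 1 \left(-2\right) = -2$)
$- 46 \left(44 + l\right) = - 46 \left(44 - 2\right) = \left(-46\right) 42 = -1932$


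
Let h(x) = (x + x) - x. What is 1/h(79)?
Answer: 1/79 ≈ 0.012658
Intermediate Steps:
h(x) = x (h(x) = 2*x - x = x)
1/h(79) = 1/79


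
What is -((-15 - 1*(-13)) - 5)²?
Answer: -49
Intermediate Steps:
-((-15 - 1*(-13)) - 5)² = -((-15 + 13) - 5)² = -(-2 - 5)² = -1*(-7)² = -1*49 = -49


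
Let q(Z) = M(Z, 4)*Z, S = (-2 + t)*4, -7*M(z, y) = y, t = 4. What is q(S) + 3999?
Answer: 27961/7 ≈ 3994.4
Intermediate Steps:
M(z, y) = -y/7
S = 8 (S = (-2 + 4)*4 = 2*4 = 8)
q(Z) = -4*Z/7 (q(Z) = (-⅐*4)*Z = -4*Z/7)
q(S) + 3999 = -4/7*8 + 3999 = -32/7 + 3999 = 27961/7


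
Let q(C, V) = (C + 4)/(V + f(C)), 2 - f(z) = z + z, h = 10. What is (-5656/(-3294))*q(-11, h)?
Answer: -9898/27999 ≈ -0.35351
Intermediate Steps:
f(z) = 2 - 2*z (f(z) = 2 - (z + z) = 2 - 2*z)
q(C, V) = (4 + C)/(2 + V - 2*C) (q(C, V) = (C + 4)/(V + (2 - 2*C)) = (4 + C)/(2 + V - 2*C))
(-5656/(-3294))*q(-11, h) = (-5656/(-3294))*((4 - 11)/(2 + 10 - 2*(-11))) = (-5656*(-1/3294))*(-7/(2 + 10 + 22)) = 2828*(-7/34)/1647 = 2828*((1/34)*(-7))/1647 = (2828/1647)*(-7/34) = -9898/27999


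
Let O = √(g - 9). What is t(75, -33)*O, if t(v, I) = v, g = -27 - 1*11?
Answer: 75*I*√47 ≈ 514.17*I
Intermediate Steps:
g = -38 (g = -27 - 11 = -38)
O = I*√47 (O = √(-38 - 9) = √(-47) = I*√47 ≈ 6.8557*I)
t(75, -33)*O = 75*(I*√47) = 75*I*√47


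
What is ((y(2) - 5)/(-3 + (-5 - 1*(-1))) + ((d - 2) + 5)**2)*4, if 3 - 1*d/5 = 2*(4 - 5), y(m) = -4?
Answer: 21988/7 ≈ 3141.1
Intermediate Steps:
d = 25 (d = 15 - 10*(4 - 5) = 15 - 10*(-1) = 15 - 5*(-2) = 15 + 10 = 25)
((y(2) - 5)/(-3 + (-5 - 1*(-1))) + ((d - 2) + 5)**2)*4 = ((-4 - 5)/(-3 + (-5 - 1*(-1))) + ((25 - 2) + 5)**2)*4 = (-9/(-3 + (-5 + 1)) + (23 + 5)**2)*4 = (-9/(-3 - 4) + 28**2)*4 = (-9/(-7) + 784)*4 = (-9*(-1/7) + 784)*4 = (9/7 + 784)*4 = (5497/7)*4 = 21988/7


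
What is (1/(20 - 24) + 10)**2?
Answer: 1521/16 ≈ 95.063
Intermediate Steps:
(1/(20 - 24) + 10)**2 = (1/(-4) + 10)**2 = (-1/4 + 10)**2 = (39/4)**2 = 1521/16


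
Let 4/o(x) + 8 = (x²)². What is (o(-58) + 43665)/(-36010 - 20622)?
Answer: -123533612131/160218837104 ≈ -0.77103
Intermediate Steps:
o(x) = 4/(-8 + x⁴) (o(x) = 4/(-8 + (x²)²) = 4/(-8 + x⁴))
(o(-58) + 43665)/(-36010 - 20622) = (4/(-8 + (-58)⁴) + 43665)/(-36010 - 20622) = (4/(-8 + 11316496) + 43665)/(-56632) = (4/11316488 + 43665)*(-1/56632) = (4*(1/11316488) + 43665)*(-1/56632) = (1/2829122 + 43665)*(-1/56632) = (123533612131/2829122)*(-1/56632) = -123533612131/160218837104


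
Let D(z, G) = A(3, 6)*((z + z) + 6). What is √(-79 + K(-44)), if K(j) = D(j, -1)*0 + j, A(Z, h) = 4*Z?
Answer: I*√123 ≈ 11.091*I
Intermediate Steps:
D(z, G) = 72 + 24*z (D(z, G) = (4*3)*((z + z) + 6) = 12*(2*z + 6) = 12*(6 + 2*z) = 72 + 24*z)
K(j) = j (K(j) = (72 + 24*j)*0 + j = 0 + j = j)
√(-79 + K(-44)) = √(-79 - 44) = √(-123) = I*√123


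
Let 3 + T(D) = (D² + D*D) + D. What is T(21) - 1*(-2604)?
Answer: 3504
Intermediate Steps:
T(D) = -3 + D + 2*D² (T(D) = -3 + ((D² + D*D) + D) = -3 + ((D² + D²) + D) = -3 + (2*D² + D) = -3 + (D + 2*D²) = -3 + D + 2*D²)
T(21) - 1*(-2604) = (-3 + 21 + 2*21²) - 1*(-2604) = (-3 + 21 + 2*441) + 2604 = (-3 + 21 + 882) + 2604 = 900 + 2604 = 3504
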